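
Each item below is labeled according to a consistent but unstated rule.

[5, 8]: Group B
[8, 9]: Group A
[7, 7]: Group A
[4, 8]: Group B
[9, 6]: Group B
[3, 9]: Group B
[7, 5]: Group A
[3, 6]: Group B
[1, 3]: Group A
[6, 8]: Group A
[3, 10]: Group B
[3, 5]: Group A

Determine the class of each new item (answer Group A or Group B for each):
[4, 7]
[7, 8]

Group B, Group A

'Group A' ⟺ |first − second| ≤ 2.
[4, 7]: |4−7| = 3 — fails this test, so Group B. [7, 8]: |7−8| = 1 — satisfies this, so Group A.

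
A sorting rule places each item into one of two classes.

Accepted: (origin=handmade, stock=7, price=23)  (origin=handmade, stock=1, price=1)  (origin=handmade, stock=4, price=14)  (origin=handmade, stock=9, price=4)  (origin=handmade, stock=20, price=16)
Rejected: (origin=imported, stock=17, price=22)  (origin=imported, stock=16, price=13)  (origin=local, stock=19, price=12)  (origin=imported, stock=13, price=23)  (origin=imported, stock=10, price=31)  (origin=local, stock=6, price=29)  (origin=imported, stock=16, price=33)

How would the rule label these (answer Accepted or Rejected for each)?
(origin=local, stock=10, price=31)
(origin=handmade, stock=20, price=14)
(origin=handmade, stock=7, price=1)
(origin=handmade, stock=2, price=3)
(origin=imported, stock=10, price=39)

The rule appears to be: origin is handmade.

Rejected, Accepted, Accepted, Accepted, Rejected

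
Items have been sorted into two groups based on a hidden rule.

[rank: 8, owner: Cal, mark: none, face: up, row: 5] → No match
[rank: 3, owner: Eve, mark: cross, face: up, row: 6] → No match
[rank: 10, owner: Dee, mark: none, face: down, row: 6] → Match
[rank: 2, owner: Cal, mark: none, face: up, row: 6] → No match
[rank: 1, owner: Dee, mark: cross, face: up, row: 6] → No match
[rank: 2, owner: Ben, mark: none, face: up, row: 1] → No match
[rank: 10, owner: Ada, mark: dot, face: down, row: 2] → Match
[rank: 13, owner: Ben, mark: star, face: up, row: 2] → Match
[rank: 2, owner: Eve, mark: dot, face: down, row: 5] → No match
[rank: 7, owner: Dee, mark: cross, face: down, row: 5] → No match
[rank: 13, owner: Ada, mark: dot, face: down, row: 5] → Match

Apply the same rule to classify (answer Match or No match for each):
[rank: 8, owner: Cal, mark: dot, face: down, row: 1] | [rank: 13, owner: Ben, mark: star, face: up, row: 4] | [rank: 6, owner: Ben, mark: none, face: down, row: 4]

No match, Match, No match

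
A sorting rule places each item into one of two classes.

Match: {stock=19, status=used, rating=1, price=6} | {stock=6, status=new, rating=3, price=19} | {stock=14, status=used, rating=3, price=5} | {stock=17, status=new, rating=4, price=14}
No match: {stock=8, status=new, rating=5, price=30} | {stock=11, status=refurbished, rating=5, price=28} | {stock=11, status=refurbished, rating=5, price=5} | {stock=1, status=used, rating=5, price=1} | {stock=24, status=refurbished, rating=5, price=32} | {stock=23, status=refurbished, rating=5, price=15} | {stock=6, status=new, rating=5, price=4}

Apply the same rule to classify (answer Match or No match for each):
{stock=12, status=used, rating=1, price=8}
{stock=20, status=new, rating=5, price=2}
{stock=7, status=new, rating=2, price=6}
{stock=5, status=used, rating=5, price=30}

Match, No match, Match, No match

Every 'Match' example satisfies: rating ≤ 4. None of the 'No match' examples do.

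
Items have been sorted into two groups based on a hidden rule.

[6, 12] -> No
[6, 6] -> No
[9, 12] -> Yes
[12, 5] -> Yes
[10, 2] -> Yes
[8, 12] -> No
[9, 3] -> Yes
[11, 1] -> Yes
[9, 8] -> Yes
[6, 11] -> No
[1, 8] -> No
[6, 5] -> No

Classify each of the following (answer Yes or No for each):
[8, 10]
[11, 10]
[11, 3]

No, Yes, Yes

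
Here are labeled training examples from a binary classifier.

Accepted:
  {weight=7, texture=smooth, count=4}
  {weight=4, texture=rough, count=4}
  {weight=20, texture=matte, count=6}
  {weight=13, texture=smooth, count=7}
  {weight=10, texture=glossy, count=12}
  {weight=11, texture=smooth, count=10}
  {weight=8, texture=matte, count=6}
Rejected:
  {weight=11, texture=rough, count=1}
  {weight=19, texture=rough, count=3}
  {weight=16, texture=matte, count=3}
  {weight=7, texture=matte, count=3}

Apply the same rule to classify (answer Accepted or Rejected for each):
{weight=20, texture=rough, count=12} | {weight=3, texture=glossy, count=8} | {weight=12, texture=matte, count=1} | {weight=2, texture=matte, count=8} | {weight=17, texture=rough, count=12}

The simplest hypothesis consistent with all the labels is: count ≥ 4.
{weight=20, texture=rough, count=12} — count = 12, hence Accepted. {weight=3, texture=glossy, count=8} — count = 8, hence Accepted. {weight=12, texture=matte, count=1} — count = 1, hence Rejected. {weight=2, texture=matte, count=8} — count = 8, hence Accepted. {weight=17, texture=rough, count=12} — count = 12, hence Accepted.

Accepted, Accepted, Rejected, Accepted, Accepted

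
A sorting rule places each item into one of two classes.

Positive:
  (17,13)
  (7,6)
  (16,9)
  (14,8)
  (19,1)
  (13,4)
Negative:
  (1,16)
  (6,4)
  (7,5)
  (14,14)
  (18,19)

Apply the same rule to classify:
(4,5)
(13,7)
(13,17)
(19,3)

Negative, Positive, Negative, Positive

The simplest hypothesis consistent with all the labels is: first > second AND sum ≥ 13.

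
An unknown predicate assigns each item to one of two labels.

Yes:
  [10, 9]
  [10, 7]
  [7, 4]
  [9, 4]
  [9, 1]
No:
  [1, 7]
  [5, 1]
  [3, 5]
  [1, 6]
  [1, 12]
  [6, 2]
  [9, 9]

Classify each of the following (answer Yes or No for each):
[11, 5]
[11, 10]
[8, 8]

Yes, Yes, No

The pattern is that an item is 'Yes' exactly when: first > second AND sum ≥ 10.
[11, 5]: 11 > 5, 11+5 = 16, passes → Yes. [11, 10]: 11 > 10, 11+10 = 21, passes → Yes. [8, 8]: 8 = 8, 8+8 = 16, fails this test → No.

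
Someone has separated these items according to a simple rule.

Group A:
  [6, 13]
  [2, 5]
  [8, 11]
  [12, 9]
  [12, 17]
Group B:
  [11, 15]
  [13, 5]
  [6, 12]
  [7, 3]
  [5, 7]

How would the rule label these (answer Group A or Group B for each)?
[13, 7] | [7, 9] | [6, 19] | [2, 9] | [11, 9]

Group B, Group B, Group A, Group A, Group B

The simplest hypothesis consistent with all the labels is: sum is odd.
Group B: [13, 7], since 13+7 = 20. Group B: [7, 9], since 7+9 = 16. Group A: [6, 19], since 6+19 = 25. Group A: [2, 9], since 2+9 = 11. Group B: [11, 9], since 11+9 = 20.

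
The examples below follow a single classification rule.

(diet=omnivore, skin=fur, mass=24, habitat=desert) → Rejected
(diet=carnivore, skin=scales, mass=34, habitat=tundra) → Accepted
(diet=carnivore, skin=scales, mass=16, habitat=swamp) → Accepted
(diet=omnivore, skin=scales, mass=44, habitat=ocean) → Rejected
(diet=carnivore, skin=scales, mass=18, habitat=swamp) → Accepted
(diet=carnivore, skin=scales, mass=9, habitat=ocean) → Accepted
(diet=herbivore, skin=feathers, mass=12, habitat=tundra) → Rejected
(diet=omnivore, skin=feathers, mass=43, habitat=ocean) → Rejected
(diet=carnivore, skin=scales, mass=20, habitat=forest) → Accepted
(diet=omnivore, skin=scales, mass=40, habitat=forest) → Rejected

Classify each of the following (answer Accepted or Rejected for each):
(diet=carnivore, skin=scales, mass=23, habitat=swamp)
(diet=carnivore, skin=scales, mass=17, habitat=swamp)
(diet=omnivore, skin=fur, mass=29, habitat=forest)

Rule: diet is carnivore. This holds for each 'Accepted' example and fails for each 'Rejected' one.
(diet=carnivore, skin=scales, mass=23, habitat=swamp) — diet is carnivore, hence Accepted.
(diet=carnivore, skin=scales, mass=17, habitat=swamp) — diet is carnivore, hence Accepted.
(diet=omnivore, skin=fur, mass=29, habitat=forest) — diet is omnivore, hence Rejected.

Accepted, Accepted, Rejected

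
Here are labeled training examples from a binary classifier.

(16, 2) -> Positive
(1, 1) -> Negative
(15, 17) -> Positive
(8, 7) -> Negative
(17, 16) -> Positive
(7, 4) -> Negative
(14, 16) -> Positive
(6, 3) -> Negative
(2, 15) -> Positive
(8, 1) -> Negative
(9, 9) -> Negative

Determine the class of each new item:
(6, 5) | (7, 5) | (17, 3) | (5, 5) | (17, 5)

Negative, Negative, Positive, Negative, Positive

The rule appears to be: max ≥ 14.
(6, 5) — max 6, hence Negative.
(7, 5) — max 7, hence Negative.
(17, 3) — max 17, hence Positive.
(5, 5) — max 5, hence Negative.
(17, 5) — max 17, hence Positive.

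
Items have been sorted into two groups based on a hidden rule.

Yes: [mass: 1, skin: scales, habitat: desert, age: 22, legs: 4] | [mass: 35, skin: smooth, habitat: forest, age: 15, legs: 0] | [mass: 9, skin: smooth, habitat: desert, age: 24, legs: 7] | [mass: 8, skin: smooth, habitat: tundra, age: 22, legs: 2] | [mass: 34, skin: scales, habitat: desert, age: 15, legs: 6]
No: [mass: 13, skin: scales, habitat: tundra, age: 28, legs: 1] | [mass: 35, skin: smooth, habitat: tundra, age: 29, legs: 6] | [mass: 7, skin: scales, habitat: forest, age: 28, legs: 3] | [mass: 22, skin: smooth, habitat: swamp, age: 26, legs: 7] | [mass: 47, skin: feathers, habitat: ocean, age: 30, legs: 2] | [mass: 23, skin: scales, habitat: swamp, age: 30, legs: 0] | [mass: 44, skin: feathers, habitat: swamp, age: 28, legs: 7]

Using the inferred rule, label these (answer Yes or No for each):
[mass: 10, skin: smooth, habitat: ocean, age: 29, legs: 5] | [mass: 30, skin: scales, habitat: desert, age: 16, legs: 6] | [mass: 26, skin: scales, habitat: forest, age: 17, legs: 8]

'Yes' ⟺ age ≤ 24.
No: [mass: 10, skin: smooth, habitat: ocean, age: 29, legs: 5], since age = 29. Yes: [mass: 30, skin: scales, habitat: desert, age: 16, legs: 6], since age = 16. Yes: [mass: 26, skin: scales, habitat: forest, age: 17, legs: 8], since age = 17.

No, Yes, Yes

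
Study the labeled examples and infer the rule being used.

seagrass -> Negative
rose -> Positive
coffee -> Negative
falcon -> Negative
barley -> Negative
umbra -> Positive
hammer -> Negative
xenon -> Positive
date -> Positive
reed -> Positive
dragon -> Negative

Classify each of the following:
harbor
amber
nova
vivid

The common property of the 'Positive' items is: length ≤ 5. No 'Negative' item has it.
harbor: Negative (length 6).
amber: Positive (length 5).
nova: Positive (length 4).
vivid: Positive (length 5).

Negative, Positive, Positive, Positive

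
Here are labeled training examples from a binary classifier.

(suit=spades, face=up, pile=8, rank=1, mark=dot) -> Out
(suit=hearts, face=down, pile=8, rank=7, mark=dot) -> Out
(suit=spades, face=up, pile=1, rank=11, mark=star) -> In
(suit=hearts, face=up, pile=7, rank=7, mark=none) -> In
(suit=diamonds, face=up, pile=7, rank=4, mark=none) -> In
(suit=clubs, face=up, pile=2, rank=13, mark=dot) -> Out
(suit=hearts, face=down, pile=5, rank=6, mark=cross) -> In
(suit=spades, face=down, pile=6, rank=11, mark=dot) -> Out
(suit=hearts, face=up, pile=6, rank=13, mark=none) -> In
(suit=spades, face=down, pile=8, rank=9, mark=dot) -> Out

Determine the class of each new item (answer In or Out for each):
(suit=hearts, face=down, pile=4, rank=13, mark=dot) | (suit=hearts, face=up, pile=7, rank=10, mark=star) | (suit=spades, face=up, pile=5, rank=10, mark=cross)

Out, In, In

The pattern is that an item is 'In' exactly when: mark is not dot.
(suit=hearts, face=down, pile=4, rank=13, mark=dot): Out (mark is dot). (suit=hearts, face=up, pile=7, rank=10, mark=star): In (mark is star). (suit=spades, face=up, pile=5, rank=10, mark=cross): In (mark is cross).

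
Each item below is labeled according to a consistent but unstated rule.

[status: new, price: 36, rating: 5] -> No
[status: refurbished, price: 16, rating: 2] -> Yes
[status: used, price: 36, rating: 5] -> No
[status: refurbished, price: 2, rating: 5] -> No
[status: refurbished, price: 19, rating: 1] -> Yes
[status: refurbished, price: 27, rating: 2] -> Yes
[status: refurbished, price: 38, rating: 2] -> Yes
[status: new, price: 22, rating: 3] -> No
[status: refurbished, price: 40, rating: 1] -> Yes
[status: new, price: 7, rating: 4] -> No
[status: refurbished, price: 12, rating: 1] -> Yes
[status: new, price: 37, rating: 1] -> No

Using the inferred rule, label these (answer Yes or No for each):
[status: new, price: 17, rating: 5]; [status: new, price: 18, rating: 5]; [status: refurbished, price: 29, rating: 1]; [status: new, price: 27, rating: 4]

Rule: status is refurbished AND price ≥ 7. This holds for each 'Yes' example and fails for each 'No' one.
[status: new, price: 17, rating: 5] — status is new, price = 17, hence No.
[status: new, price: 18, rating: 5] — status is new, price = 18, hence No.
[status: refurbished, price: 29, rating: 1] — status is refurbished, price = 29, hence Yes.
[status: new, price: 27, rating: 4] — status is new, price = 27, hence No.

No, No, Yes, No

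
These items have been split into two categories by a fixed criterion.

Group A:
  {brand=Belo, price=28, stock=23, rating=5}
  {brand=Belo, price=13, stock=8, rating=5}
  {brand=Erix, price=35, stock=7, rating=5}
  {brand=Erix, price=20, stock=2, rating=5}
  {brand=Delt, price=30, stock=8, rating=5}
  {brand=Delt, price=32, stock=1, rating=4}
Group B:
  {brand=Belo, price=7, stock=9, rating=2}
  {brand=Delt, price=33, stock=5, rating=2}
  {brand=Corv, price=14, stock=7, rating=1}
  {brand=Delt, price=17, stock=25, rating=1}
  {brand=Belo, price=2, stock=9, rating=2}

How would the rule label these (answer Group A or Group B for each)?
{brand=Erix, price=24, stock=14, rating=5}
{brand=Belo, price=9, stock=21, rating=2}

A rule that fits every label: rating ≥ 4 — true of each 'Group A' example, false of each 'Group B' one.
Group A: {brand=Erix, price=24, stock=14, rating=5}, since rating = 5. Group B: {brand=Belo, price=9, stock=21, rating=2}, since rating = 2.

Group A, Group B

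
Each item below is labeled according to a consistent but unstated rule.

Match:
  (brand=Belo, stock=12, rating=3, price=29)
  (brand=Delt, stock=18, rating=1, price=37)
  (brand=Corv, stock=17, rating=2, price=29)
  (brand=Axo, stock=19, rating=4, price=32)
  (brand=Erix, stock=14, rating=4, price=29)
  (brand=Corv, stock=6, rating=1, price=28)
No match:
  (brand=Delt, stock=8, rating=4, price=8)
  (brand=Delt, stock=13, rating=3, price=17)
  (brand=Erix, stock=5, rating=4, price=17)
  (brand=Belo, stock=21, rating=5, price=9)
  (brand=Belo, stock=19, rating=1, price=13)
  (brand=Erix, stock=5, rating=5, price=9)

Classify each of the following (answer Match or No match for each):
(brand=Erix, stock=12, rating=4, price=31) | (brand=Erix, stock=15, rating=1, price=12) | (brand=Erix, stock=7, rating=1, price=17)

Match, No match, No match

The common property of the 'Match' items is: price ≥ 28. No 'No match' item has it.
(brand=Erix, stock=12, rating=4, price=31) → price = 31 → Match. (brand=Erix, stock=15, rating=1, price=12) → price = 12 → No match. (brand=Erix, stock=7, rating=1, price=17) → price = 17 → No match.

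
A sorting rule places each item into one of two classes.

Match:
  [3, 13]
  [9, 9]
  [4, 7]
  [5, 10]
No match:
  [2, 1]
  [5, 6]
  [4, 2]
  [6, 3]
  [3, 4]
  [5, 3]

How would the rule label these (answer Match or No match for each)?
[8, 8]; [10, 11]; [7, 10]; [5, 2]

Match, Match, Match, No match

Rule: second ≥ 7. This holds for each 'Match' example and fails for each 'No match' one.
[8, 8]: second 8, meets the rule → Match. [10, 11]: second 11, meets the rule → Match. [7, 10]: second 10, meets the rule → Match. [5, 2]: second 2, fails the rule → No match.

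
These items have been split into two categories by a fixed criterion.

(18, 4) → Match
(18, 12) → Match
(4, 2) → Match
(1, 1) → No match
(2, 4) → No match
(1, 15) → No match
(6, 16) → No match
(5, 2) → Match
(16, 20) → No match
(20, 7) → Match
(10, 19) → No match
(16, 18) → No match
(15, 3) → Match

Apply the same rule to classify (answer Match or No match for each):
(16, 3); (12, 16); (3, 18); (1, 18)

Match, No match, No match, No match

Comparing the two groups points to one rule — first > second.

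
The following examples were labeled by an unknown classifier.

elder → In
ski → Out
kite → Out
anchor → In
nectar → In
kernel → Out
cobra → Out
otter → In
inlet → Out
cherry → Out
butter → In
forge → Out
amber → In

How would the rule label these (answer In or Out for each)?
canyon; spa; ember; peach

Comparing the two groups points to one rule — ends with 'r'.

Out, Out, In, Out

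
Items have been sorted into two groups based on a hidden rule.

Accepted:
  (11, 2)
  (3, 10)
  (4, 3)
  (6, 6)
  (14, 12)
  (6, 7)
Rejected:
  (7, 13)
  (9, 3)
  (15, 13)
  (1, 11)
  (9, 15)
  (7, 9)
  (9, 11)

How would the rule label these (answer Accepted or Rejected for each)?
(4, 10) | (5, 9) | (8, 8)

Accepted, Rejected, Accepted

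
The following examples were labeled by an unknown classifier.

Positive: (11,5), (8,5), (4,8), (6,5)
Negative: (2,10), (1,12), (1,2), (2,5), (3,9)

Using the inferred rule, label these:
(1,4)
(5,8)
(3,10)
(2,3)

All 'Positive' examples share one property — first ≥ 4 — and every 'Negative' example lacks it.
(1,4) → first 1 → Negative. (5,8) → first 5 → Positive. (3,10) → first 3 → Negative. (2,3) → first 2 → Negative.

Negative, Positive, Negative, Negative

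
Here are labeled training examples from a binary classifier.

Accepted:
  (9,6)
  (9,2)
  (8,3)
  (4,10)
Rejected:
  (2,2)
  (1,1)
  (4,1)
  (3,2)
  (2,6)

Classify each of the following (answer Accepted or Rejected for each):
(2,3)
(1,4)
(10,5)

Rejected, Rejected, Accepted

Rule: sum ≥ 11. This holds for each 'Accepted' example and fails for each 'Rejected' one.
(2,3): 2+3 = 5 — does not satisfy this, so Rejected.
(1,4): 1+4 = 5 — does not satisfy this, so Rejected.
(10,5): 10+5 = 15 — matches, so Accepted.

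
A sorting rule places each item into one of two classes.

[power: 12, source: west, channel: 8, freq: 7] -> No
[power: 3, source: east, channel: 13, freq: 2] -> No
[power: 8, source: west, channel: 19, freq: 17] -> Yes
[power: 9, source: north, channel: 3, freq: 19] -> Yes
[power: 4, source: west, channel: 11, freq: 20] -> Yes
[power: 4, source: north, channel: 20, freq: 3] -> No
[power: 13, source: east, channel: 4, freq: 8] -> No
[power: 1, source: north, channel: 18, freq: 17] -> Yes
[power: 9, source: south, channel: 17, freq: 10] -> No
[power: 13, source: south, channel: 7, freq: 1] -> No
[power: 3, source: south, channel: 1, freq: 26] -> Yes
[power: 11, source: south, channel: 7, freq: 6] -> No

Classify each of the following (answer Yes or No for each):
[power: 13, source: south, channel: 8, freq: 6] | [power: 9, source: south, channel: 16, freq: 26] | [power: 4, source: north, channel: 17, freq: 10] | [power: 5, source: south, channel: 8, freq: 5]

No, Yes, No, No

The simplest hypothesis consistent with all the labels is: freq ≥ 17.
[power: 13, source: south, channel: 8, freq: 6] → freq = 6 → No.
[power: 9, source: south, channel: 16, freq: 26] → freq = 26 → Yes.
[power: 4, source: north, channel: 17, freq: 10] → freq = 10 → No.
[power: 5, source: south, channel: 8, freq: 5] → freq = 5 → No.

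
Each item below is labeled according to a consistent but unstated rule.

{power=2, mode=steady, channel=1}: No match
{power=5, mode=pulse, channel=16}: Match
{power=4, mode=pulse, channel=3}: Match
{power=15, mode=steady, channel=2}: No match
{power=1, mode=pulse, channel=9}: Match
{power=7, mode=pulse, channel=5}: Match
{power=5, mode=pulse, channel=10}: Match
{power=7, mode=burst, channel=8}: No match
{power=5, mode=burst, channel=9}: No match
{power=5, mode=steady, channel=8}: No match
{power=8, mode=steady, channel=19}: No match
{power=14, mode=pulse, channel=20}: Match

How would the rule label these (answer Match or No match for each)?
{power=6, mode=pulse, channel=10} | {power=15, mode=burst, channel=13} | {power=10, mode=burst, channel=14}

The rule appears to be: mode is pulse.

Match, No match, No match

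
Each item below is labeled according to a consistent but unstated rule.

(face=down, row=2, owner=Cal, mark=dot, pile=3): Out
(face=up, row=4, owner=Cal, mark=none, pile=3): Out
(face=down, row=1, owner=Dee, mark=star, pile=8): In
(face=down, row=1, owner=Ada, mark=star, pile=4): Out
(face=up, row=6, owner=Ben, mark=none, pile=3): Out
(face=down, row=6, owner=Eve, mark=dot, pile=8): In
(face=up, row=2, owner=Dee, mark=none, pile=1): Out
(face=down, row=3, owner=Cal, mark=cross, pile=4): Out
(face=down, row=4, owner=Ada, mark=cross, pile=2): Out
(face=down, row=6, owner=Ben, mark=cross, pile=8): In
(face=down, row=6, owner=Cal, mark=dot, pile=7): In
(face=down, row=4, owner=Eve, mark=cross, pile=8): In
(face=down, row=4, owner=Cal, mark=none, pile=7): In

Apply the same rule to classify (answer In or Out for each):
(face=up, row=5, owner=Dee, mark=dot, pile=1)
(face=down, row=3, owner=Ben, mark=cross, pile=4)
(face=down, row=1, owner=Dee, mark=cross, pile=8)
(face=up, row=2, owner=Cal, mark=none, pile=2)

The distinguishing property — pile ≥ 7 — holds for all the 'In' cases and none of the 'Out' cases.
(face=up, row=5, owner=Dee, mark=dot, pile=1): pile = 1, fails the rule → Out.
(face=down, row=3, owner=Ben, mark=cross, pile=4): pile = 4, fails the rule → Out.
(face=down, row=1, owner=Dee, mark=cross, pile=8): pile = 8, satisfies this → In.
(face=up, row=2, owner=Cal, mark=none, pile=2): pile = 2, fails the rule → Out.

Out, Out, In, Out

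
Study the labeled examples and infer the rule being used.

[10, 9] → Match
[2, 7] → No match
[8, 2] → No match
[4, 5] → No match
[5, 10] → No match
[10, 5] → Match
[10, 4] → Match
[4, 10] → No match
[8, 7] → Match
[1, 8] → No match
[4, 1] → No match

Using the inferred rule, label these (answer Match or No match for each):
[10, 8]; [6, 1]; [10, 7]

Match, No match, Match

A rule that fits every label: first > second AND sum ≥ 14 — true of each 'Match' example, false of each 'No match' one.
[10, 8]: Match (10 > 8, 10+8 = 18).
[6, 1]: No match (6 > 1, 6+1 = 7).
[10, 7]: Match (10 > 7, 10+7 = 17).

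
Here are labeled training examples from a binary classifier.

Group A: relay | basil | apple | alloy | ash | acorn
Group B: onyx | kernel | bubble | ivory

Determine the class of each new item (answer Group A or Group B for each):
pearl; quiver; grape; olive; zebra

Group A, Group B, Group A, Group B, Group A

Every 'Group A' example satisfies: contains 'a'. None of the 'Group B' examples do.
pearl → has 'a' → Group A.
quiver → no 'a' → Group B.
grape → has 'a' → Group A.
olive → no 'a' → Group B.
zebra → has 'a' → Group A.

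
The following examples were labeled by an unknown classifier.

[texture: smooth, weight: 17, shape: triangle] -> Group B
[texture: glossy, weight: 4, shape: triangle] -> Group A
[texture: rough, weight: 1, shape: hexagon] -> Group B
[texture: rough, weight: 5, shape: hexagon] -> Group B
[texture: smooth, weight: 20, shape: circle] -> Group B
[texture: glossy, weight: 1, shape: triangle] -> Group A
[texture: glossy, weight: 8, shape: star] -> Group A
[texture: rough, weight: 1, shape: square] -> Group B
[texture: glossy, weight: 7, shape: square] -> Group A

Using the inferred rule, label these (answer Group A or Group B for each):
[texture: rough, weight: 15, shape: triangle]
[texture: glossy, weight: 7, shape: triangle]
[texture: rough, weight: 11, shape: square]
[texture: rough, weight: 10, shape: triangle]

The rule appears to be: texture is glossy.
[texture: rough, weight: 15, shape: triangle]: texture is rough — lacks this property, so Group B.
[texture: glossy, weight: 7, shape: triangle]: texture is glossy — passes, so Group A.
[texture: rough, weight: 11, shape: square]: texture is rough — lacks this property, so Group B.
[texture: rough, weight: 10, shape: triangle]: texture is rough — lacks this property, so Group B.

Group B, Group A, Group B, Group B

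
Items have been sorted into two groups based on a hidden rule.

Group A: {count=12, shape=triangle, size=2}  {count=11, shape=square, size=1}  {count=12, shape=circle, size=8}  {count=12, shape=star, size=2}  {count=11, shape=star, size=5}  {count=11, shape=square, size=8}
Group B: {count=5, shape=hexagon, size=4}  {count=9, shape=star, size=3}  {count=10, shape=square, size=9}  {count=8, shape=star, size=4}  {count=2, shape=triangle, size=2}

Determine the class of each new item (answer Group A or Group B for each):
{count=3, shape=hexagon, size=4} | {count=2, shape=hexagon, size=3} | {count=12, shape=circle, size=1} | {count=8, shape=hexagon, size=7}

Rule: count ≥ 11. This holds for each 'Group A' example and fails for each 'Group B' one.

Group B, Group B, Group A, Group B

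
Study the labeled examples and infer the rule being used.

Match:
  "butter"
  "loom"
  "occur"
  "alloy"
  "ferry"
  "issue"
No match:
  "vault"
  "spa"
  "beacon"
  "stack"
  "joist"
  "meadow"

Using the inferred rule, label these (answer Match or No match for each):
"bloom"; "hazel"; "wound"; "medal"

Every 'Match' example satisfies: has a double letter. None of the 'No match' examples do.
"bloom": Match ('oo' doubled). "hazel": No match (no doubled letter). "wound": No match (no doubled letter). "medal": No match (no doubled letter).

Match, No match, No match, No match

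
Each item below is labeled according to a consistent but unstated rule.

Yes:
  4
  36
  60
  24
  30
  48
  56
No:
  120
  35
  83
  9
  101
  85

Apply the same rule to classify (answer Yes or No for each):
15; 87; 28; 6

No, No, Yes, Yes

The classifier is using: even AND at most 60.
15: 15 is odd, 15 ≤ 60 — fails the rule, so No.
87: 87 is odd, 87 > 60 — fails the rule, so No.
28: 28 is even, 28 ≤ 60 — fits, so Yes.
6: 6 is even, 6 ≤ 60 — fits, so Yes.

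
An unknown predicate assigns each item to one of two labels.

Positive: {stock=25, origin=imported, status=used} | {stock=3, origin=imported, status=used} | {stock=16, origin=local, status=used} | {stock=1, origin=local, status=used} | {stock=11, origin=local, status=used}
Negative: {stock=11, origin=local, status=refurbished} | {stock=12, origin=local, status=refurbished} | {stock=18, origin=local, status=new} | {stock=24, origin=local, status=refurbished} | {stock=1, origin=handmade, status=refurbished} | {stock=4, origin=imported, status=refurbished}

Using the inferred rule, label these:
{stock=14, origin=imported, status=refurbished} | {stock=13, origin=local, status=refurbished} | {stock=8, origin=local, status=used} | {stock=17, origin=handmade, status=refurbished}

Negative, Negative, Positive, Negative

The common property of the 'Positive' items is: status is used. No 'Negative' item has it.
{stock=14, origin=imported, status=refurbished}: status is refurbished — fails this test, so Negative.
{stock=13, origin=local, status=refurbished}: status is refurbished — fails this test, so Negative.
{stock=8, origin=local, status=used}: status is used — matches, so Positive.
{stock=17, origin=handmade, status=refurbished}: status is refurbished — fails this test, so Negative.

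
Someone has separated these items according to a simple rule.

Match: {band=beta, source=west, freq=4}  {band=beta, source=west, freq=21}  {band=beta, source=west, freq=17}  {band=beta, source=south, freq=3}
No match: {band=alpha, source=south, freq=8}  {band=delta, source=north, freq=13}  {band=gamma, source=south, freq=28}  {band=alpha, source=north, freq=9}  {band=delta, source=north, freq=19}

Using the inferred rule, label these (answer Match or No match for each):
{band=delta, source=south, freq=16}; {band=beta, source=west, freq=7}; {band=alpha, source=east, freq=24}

The rule appears to be: band is beta.

No match, Match, No match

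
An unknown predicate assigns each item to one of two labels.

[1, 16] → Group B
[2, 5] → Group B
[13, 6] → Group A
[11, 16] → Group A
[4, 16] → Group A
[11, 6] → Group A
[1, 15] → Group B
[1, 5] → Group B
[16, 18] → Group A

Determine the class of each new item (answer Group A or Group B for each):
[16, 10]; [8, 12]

Group A, Group A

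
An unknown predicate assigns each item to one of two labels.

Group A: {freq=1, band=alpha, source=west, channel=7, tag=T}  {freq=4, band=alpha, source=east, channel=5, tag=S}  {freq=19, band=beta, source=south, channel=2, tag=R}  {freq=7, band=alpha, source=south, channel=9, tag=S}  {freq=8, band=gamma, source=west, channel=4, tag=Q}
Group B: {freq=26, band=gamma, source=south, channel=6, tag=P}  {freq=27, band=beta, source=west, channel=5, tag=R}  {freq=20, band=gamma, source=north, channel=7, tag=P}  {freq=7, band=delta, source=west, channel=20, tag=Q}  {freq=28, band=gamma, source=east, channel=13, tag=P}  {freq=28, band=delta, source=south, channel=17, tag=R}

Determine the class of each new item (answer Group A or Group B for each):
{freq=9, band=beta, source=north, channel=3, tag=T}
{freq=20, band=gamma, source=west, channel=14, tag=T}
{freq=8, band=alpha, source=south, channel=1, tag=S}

The simplest hypothesis consistent with all the labels is: channel ≤ 9 AND freq ≤ 19.
{freq=9, band=beta, source=north, channel=3, tag=T}: channel = 3, freq = 9, passes → Group A. {freq=20, band=gamma, source=west, channel=14, tag=T}: channel = 14, freq = 20, doesn't qualify → Group B. {freq=8, band=alpha, source=south, channel=1, tag=S}: channel = 1, freq = 8, passes → Group A.

Group A, Group B, Group A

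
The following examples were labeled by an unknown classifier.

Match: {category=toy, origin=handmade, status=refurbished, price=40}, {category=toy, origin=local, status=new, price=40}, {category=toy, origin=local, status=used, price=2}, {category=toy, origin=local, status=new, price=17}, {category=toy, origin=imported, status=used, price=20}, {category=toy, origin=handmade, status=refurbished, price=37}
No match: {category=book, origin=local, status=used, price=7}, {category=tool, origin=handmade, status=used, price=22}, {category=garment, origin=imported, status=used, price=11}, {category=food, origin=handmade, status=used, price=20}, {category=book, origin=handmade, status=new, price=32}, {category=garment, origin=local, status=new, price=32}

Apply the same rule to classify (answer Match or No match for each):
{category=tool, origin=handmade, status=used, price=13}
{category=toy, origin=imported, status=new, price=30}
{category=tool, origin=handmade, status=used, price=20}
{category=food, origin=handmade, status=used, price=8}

No match, Match, No match, No match

'Match' ⟺ category is toy.
{category=tool, origin=handmade, status=used, price=13}: category is tool — does not pass, so No match.
{category=toy, origin=imported, status=new, price=30}: category is toy — has this property, so Match.
{category=tool, origin=handmade, status=used, price=20}: category is tool — does not pass, so No match.
{category=food, origin=handmade, status=used, price=8}: category is food — does not pass, so No match.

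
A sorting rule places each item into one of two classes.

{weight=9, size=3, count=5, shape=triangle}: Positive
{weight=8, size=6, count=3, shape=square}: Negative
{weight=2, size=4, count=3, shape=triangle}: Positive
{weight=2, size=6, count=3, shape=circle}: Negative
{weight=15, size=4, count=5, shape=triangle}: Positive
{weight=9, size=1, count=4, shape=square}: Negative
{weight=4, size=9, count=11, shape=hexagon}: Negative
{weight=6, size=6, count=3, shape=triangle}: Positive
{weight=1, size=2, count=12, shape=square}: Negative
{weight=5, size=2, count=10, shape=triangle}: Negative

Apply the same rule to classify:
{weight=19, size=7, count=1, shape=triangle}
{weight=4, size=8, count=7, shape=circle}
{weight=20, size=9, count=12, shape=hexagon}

Positive, Negative, Negative

All 'Positive' examples share one property — shape is triangle AND size ≥ 3 — and every 'Negative' example lacks it.
{weight=19, size=7, count=1, shape=triangle} — shape is triangle, size = 7, hence Positive. {weight=4, size=8, count=7, shape=circle} — shape is circle, size = 8, hence Negative. {weight=20, size=9, count=12, shape=hexagon} — shape is hexagon, size = 9, hence Negative.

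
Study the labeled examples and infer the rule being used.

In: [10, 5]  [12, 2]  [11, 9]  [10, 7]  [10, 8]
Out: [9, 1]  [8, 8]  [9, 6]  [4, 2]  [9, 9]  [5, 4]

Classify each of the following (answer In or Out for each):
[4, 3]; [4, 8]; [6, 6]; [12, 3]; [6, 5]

Out, Out, Out, In, Out

The simplest hypothesis consistent with all the labels is: first ≥ 10.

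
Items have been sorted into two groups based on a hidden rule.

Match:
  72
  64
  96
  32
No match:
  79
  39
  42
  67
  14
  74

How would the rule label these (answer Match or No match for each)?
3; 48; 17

No match, Match, No match

The pattern is that an item is 'Match' exactly when: multiple of 4.
3: No match (3 = 4·0 + 3). 48: Match (48 = 4·12). 17: No match (17 = 4·4 + 1).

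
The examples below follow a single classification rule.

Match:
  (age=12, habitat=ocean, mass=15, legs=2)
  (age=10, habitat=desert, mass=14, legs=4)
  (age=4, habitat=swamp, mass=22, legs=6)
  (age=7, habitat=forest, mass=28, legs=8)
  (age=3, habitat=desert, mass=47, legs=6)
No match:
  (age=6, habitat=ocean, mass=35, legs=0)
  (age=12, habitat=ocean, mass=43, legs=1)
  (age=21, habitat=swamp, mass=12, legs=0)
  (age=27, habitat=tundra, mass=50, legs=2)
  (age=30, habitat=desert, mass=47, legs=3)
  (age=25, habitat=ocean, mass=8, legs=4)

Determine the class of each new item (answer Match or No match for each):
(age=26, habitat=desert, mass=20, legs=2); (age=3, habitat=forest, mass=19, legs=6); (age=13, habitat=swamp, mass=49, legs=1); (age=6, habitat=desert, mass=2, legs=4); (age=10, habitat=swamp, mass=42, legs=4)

No match, Match, No match, Match, Match

One predicate separates the groups cleanly: age ≤ 12 AND legs ≥ 2.
(age=26, habitat=desert, mass=20, legs=2): No match (age = 26, legs = 2).
(age=3, habitat=forest, mass=19, legs=6): Match (age = 3, legs = 6).
(age=13, habitat=swamp, mass=49, legs=1): No match (age = 13, legs = 1).
(age=6, habitat=desert, mass=2, legs=4): Match (age = 6, legs = 4).
(age=10, habitat=swamp, mass=42, legs=4): Match (age = 10, legs = 4).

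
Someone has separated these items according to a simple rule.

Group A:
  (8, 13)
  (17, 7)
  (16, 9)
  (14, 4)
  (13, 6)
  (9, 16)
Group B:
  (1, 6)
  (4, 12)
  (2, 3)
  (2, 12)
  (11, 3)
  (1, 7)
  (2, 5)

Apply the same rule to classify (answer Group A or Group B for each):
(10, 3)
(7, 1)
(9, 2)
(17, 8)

Group B, Group B, Group B, Group A

The pattern is that an item is 'Group A' exactly when: sum ≥ 18.
Group B: (10, 3), since 10+3 = 13. Group B: (7, 1), since 7+1 = 8. Group B: (9, 2), since 9+2 = 11. Group A: (17, 8), since 17+8 = 25.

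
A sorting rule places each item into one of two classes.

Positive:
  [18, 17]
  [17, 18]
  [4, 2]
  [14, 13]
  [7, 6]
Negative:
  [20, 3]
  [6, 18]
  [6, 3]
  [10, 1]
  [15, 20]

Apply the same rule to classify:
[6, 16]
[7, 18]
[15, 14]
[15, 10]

Negative, Negative, Positive, Negative

The rule appears to be: |first − second| ≤ 2.
[6, 16]: |6−16| = 10, doesn't match → Negative. [7, 18]: |7−18| = 11, doesn't match → Negative. [15, 14]: |15−14| = 1, matches → Positive. [15, 10]: |15−10| = 5, doesn't match → Negative.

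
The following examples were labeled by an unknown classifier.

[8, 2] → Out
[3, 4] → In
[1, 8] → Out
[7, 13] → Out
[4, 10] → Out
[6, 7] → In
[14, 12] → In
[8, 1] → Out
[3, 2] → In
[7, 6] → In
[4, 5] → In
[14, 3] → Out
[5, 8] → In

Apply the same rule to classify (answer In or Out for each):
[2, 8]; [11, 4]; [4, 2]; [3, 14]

The distinguishing property — |first − second| ≤ 3 — holds for all the 'In' cases and none of the 'Out' cases.
[2, 8]: |2−8| = 6 — doesn't match, so Out. [11, 4]: |11−4| = 7 — doesn't match, so Out. [4, 2]: |4−2| = 2 — matches, so In. [3, 14]: |3−14| = 11 — doesn't match, so Out.

Out, Out, In, Out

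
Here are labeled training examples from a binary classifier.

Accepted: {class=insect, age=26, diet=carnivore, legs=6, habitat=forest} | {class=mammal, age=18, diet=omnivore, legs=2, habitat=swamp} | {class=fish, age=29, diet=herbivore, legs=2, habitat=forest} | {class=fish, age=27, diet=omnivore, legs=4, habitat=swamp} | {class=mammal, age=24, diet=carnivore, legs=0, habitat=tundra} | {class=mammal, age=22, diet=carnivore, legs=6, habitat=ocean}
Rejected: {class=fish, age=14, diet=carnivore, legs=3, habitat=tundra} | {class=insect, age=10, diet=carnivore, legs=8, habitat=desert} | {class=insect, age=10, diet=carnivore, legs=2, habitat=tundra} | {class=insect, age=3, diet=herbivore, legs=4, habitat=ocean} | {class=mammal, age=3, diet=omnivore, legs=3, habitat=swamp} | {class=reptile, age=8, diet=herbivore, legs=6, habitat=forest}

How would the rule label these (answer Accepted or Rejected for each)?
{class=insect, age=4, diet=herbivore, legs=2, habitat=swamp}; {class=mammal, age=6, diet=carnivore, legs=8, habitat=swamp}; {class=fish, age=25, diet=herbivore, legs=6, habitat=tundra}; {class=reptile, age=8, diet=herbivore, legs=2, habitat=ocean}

Rejected, Rejected, Accepted, Rejected

A rule that fits every label: age ≥ 18 — true of each 'Accepted' example, false of each 'Rejected' one.
{class=insect, age=4, diet=herbivore, legs=2, habitat=swamp} — age = 4, hence Rejected. {class=mammal, age=6, diet=carnivore, legs=8, habitat=swamp} — age = 6, hence Rejected. {class=fish, age=25, diet=herbivore, legs=6, habitat=tundra} — age = 25, hence Accepted. {class=reptile, age=8, diet=herbivore, legs=2, habitat=ocean} — age = 8, hence Rejected.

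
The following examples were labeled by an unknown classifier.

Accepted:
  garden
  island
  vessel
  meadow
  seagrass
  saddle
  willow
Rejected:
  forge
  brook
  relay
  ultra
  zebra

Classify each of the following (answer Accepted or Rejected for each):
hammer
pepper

Accepted, Accepted

A rule that fits every label: even length — true of each 'Accepted' example, false of each 'Rejected' one.
hammer: length 6, has this property → Accepted.
pepper: length 6, has this property → Accepted.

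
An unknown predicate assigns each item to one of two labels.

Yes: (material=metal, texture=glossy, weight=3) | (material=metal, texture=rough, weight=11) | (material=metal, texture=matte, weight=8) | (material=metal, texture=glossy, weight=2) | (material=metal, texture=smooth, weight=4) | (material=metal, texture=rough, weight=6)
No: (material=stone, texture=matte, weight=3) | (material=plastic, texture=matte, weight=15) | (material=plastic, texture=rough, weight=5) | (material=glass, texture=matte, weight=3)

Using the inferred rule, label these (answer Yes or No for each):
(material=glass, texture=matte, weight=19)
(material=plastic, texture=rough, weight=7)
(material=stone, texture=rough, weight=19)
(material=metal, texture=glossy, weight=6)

No, No, No, Yes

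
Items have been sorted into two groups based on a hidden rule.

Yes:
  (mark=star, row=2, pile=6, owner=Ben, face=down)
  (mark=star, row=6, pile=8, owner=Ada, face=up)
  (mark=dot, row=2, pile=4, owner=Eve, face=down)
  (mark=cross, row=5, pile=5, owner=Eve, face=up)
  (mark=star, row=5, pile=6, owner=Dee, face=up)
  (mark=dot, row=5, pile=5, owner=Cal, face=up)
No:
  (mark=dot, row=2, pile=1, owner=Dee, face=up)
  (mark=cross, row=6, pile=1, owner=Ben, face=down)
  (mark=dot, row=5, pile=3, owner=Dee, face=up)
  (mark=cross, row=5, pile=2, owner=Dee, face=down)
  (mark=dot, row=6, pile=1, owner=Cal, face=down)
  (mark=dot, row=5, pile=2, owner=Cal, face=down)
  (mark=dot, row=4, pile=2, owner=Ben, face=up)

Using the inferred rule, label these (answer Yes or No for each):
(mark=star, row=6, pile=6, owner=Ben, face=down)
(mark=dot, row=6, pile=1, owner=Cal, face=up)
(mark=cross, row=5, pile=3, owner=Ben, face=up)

The common property of the 'Yes' items is: pile ≥ 4. No 'No' item has it.
Yes: (mark=star, row=6, pile=6, owner=Ben, face=down), since pile = 6. No: (mark=dot, row=6, pile=1, owner=Cal, face=up), since pile = 1. No: (mark=cross, row=5, pile=3, owner=Ben, face=up), since pile = 3.

Yes, No, No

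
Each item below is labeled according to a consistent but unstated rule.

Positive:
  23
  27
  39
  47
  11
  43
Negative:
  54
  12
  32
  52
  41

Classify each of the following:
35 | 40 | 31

The distinguishing property — ≡ 3 (mod 4) — holds for all the 'Positive' cases and none of the 'Negative' cases.
35 → 35 mod 4 = 3 → Positive.
40 → 40 mod 4 = 0 → Negative.
31 → 31 mod 4 = 3 → Positive.

Positive, Negative, Positive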